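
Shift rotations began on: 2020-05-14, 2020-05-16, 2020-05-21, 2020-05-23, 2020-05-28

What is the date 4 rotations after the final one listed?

The gap pattern 2, 5, 2, 5 repeats every 2 events.
These are the Thursdays and Saturdays of each week.
Next Saturday: 2020-05-30.
The following Thursday is 2020-06-04.
Next Saturday: 2020-06-06.
Next Thursday: 2020-06-11.

2020-06-11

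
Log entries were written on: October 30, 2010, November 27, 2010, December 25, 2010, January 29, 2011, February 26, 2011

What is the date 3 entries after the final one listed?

May 28, 2011

Every date is a Saturday; gaps 28, 28, 35, 28 days.
Each is the last Saturday of its month (at least one falls on the 29th or later, ruling out '4th Saturday').
Last Saturday of March 2011: March 26, 2011.
April 2011 ends with Saturday April 30, 2011.
May 2011 ends with Saturday May 28, 2011.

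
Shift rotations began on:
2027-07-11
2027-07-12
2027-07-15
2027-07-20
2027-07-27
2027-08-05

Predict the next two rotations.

2027-08-16, 2027-08-29

Gaps: 1, 3, 5, 7, 9 days — each gap is 2 larger than the previous one.
Next gap: 11 days. 2027-08-05 + 11 days = 2027-08-16.
Next gap: 13 days. 2027-08-16 + 13 days = 2027-08-29.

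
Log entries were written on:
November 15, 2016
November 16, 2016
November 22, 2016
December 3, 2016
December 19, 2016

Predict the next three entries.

January 9, 2017; February 4, 2017; March 7, 2017

Gaps: 1, 6, 11, 16 days — each gap is 5 larger than the previous one.
Next gap: 21 days. December 19, 2016 + 21 days = January 9, 2017.
Next gap: 26 days. January 9, 2017 + 26 days = February 4, 2017.
Next gap: 31 days. February 4, 2017 + 31 days = March 7, 2017.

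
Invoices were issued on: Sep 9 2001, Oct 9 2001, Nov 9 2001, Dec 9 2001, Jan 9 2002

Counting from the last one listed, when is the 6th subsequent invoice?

Jul 9 2002

Each date is the 9th; the gaps (30, 31, 30, 31) track the month lengths.
The rule is the 9th of each month.
February 2002: Feb 9 2002.
March 2002: Mar 9 2002.
Next: April 2002 → Apr 9 2002.
Next: May 2002 → May 9 2002.
June 2002: Jun 9 2002.
Next: July 2002 → Jul 9 2002.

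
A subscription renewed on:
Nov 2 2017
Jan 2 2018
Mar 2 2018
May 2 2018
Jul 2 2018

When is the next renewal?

The day-of-month is always 2 (61, 59, 61, 61 days between events).
So this recurs on the 2nd of every 2 months.
September 2018: Sep 2 2018.

Sep 2 2018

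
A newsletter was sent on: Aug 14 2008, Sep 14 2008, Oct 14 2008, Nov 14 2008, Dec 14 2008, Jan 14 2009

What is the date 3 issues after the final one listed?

The day-of-month is always 14 (31, 30, 31, 30, 31 days between events).
So this recurs on the 14th of each month.
Next: February 2009 → Feb 14 2009.
March 2009: Mar 14 2009.
Next: April 2009 → Apr 14 2009.

Apr 14 2009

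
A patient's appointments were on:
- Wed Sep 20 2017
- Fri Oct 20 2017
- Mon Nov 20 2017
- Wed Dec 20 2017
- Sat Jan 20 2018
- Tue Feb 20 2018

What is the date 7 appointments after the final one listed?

Thu Sep 20 2018

Each date is the 20th; the gaps (30, 31, 30, 31, 31) track the month lengths.
The rule is the 20th of each month.
March 2018: Tue Mar 20 2018.
April 2018: Fri Apr 20 2018.
May 2018: Sun May 20 2018.
Next: June 2018 → Wed Jun 20 2018.
Next: July 2018 → Fri Jul 20 2018.
August 2018: Mon Aug 20 2018.
September 2018: Thu Sep 20 2018.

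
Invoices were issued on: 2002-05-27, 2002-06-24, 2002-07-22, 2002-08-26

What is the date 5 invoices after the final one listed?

2003-01-27

These are Mondays at 28- or 35-day spacing (28, 28, 35).
The pattern: 4th Monday of the month.
4th Monday of September 2002: 2002-09-23.
October 2002 — 4th Monday is 2002-10-28.
November 2002 — 4th Monday is 2002-11-25.
4th Monday of December 2002: 2002-12-23.
January 2003 — 4th Monday is 2003-01-27.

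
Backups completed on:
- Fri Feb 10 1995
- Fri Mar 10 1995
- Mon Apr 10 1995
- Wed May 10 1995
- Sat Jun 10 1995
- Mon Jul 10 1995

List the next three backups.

Each date is the 10th; the gaps (28, 31, 30, 31, 30) track the month lengths.
The rule is the 10th of each month.
August 1995: Thu Aug 10 1995.
September 1995: Sun Sep 10 1995.
Next: October 1995 → Tue Oct 10 1995.

Thu Aug 10 1995, Sun Sep 10 1995, Tue Oct 10 1995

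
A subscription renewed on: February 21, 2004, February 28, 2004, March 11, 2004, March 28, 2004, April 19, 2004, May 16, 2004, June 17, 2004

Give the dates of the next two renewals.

Intervals are 7, 12, 17, 22, 27, 32 days — an arithmetic progression with common difference 5.
Next gap: 37 days. June 17, 2004 + 37 days = July 24, 2004.
Next gap: 42 days. July 24, 2004 + 42 days = September 4, 2004.

July 24, 2004; September 4, 2004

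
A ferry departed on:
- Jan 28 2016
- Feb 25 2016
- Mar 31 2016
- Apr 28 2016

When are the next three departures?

All Thursdays; the gaps (28, 35, 28) vary with month length.
This is the last Thursday of each month.
May 2016 ends with Thursday May 26 2016.
Last Thursday of June 2016: Jun 30 2016.
July 2016 ends with Thursday Jul 28 2016.

May 26 2016, Jun 30 2016, Jul 28 2016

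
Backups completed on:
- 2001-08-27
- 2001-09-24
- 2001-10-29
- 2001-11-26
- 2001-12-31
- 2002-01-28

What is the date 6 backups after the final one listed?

2002-07-29

These are Mondays with 28, 35, 28, 35, 28-day gaps.
Each is the final Monday of its month — 2001-10-29 is past the 28th, so '4th Monday' doesn't fit.
Last Monday of February 2002: 2002-02-25.
Last Monday of March 2002: 2002-03-25.
April 2002 ends with Monday 2002-04-29.
Last Monday of May 2002: 2002-05-27.
Last Monday of June 2002: 2002-06-24.
July 2002 ends with Monday 2002-07-29.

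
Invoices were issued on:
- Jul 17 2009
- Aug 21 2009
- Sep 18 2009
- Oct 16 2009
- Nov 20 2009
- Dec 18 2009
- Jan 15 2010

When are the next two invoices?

Gaps: 35, 28, 28, 35, 28, 28 days — a mix of 28 and 35. Every date is a Friday.
Each is the 3rd Friday of its month.
February 2010 — 3rd Friday is Feb 19 2010.
March 2010 — 3rd Friday is Mar 19 2010.

Feb 19 2010, Mar 19 2010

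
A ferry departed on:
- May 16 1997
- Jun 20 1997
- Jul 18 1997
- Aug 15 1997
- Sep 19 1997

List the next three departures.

Oct 17 1997, Nov 21 1997, Dec 19 1997

Gaps: 35, 28, 28, 35 days — a mix of 28 and 35. Every date is a Friday.
Each is the 3rd Friday of its month.
3rd Friday of October 1997: Oct 17 1997.
November 1997 — 3rd Friday is Nov 21 1997.
December 1997 — 3rd Friday is Dec 19 1997.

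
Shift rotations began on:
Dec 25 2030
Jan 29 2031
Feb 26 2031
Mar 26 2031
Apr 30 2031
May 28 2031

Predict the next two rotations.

Every date is a Wednesday; gaps 35, 28, 28, 35, 28 days.
Each is the last Wednesday of its month (at least one falls on the 29th or later, ruling out '4th Wednesday').
June 2031 ends with Wednesday Jun 25 2031.
July 2031 ends with Wednesday Jul 30 2031.

Jun 25 2031, Jul 30 2031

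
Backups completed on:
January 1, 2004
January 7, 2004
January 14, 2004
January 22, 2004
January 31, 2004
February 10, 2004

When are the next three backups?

Intervals are 6, 7, 8, 9, 10 days — an arithmetic progression with common difference 1.
Next gap: 11 days. February 10, 2004 + 11 days = February 21, 2004.
Next gap: 12 days. February 21, 2004 + 12 days = March 4, 2004.
Next gap: 13 days. March 4, 2004 + 13 days = March 17, 2004.

February 21, 2004; March 4, 2004; March 17, 2004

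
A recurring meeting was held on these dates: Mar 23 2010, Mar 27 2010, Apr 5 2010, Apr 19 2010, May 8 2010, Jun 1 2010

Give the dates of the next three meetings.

Jun 30 2010, Aug 3 2010, Sep 11 2010

Gaps: 4, 9, 14, 19, 24 days — each gap is 5 larger than the previous one.
Next gap: 29 days. Jun 1 2010 + 29 days = Jun 30 2010.
Next gap: 34 days. Jun 30 2010 + 34 days = Aug 3 2010.
Next gap: 39 days. Aug 3 2010 + 39 days = Sep 11 2010.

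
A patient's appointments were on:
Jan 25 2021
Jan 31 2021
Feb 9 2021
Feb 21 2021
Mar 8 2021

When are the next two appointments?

Gaps: 6, 9, 12, 15 days — each gap is 3 larger than the previous one.
Next gap: 18 days. Mar 8 2021 + 18 days = Mar 26 2021.
Next gap: 21 days. Mar 26 2021 + 21 days = Apr 16 2021.

Mar 26 2021, Apr 16 2021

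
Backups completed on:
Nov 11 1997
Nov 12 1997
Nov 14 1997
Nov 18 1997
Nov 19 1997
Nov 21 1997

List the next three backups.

Gaps: 1, 2, 4, 1, 2 days — not constant, but cyclic with period 3.
The events fall on every Tuesday, Wednesday and Friday.
Next Tuesday: Nov 25 1997.
Next Wednesday: Nov 26 1997.
The following Friday is Nov 28 1997.

Nov 25 1997, Nov 26 1997, Nov 28 1997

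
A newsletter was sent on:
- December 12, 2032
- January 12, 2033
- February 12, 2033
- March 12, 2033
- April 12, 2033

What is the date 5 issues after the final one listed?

The day-of-month is always 12 (31, 31, 28, 31 days between events).
So this recurs on the 12th of each month.
May 2033: May 12, 2033.
Next: June 2033 → June 12, 2033.
Next: July 2033 → July 12, 2033.
August 2033: August 12, 2033.
Next: September 2033 → September 12, 2033.

September 12, 2033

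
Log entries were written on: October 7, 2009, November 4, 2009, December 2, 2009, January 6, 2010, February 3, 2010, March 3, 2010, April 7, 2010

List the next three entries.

These are Wednesdays at 28- or 35-day spacing (28, 28, 35, 28, 28, 35).
The pattern: 1st Wednesday of the month.
May 2010 — 1st Wednesday is May 5, 2010.
June 2010 — 1st Wednesday is June 2, 2010.
July 2010 — 1st Wednesday is July 7, 2010.

May 5, 2010; June 2, 2010; July 7, 2010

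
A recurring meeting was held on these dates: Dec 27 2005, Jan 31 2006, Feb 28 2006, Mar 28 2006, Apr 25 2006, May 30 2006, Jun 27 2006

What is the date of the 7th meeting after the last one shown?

All Tuesdays; the gaps (35, 28, 28, 28, 35, 28) vary with month length.
This is the last Tuesday of each month.
July 2006 ends with Tuesday Jul 25 2006.
August 2006 ends with Tuesday Aug 29 2006.
Last Tuesday of September 2006: Sep 26 2006.
Last Tuesday of October 2006: Oct 31 2006.
November 2006 ends with Tuesday Nov 28 2006.
Last Tuesday of December 2006: Dec 26 2006.
Last Tuesday of January 2007: Jan 30 2007.

Jan 30 2007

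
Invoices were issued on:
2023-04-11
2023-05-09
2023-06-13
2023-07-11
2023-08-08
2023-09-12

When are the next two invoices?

2023-10-10, 2023-11-14

These are Tuesdays at 28- or 35-day spacing (28, 35, 28, 28, 35).
The pattern: 2nd Tuesday of the month.
October 2023 — 2nd Tuesday is 2023-10-10.
November 2023 — 2nd Tuesday is 2023-11-14.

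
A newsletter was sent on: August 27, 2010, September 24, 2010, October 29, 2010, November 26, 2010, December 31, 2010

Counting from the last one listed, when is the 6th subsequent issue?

June 24, 2011

These are Fridays with 28, 35, 28, 35-day gaps.
Each is the final Friday of its month — October 29, 2010 is past the 28th, so '4th Friday' doesn't fit.
January 2011 ends with Friday January 28, 2011.
February 2011 ends with Friday February 25, 2011.
Last Friday of March 2011: March 25, 2011.
Last Friday of April 2011: April 29, 2011.
Last Friday of May 2011: May 27, 2011.
Last Friday of June 2011: June 24, 2011.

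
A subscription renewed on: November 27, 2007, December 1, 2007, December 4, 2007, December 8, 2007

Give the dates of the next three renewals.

December 11, 2007; December 15, 2007; December 18, 2007

The gap pattern 4, 3, 4 repeats every 2 events.
These are the Tuesdays and Saturdays of each week.
Next Tuesday: December 11, 2007.
The following Saturday is December 15, 2007.
The following Tuesday is December 18, 2007.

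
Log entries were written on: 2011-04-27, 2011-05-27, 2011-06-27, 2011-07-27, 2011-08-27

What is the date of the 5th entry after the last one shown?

2012-01-27

Each date is the 27th; the gaps (30, 31, 30, 31) track the month lengths.
The rule is the 27th of each month.
Next: September 2011 → 2011-09-27.
October 2011: 2011-10-27.
November 2011: 2011-11-27.
December 2011: 2011-12-27.
Next: January 2012 → 2012-01-27.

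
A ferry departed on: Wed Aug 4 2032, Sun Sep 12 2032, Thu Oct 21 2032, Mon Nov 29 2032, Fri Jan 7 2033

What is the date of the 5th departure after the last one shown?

Gaps between consecutive events: 39, 39, 39, 39 days — a constant 39-day interval.
Fri Jan 7 2033 + 39 days = Tue Feb 15 2033.
Tue Feb 15 2033 + 39 days = Sat Mar 26 2033.
Sat Mar 26 2033 + 39 days = Wed May 4 2033.
Wed May 4 2033 + 39 days = Sun Jun 12 2033.
Sun Jun 12 2033 + 39 days = Thu Jul 21 2033.

Thu Jul 21 2033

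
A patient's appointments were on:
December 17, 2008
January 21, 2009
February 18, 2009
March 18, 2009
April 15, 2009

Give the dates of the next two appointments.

May 20, 2009; June 17, 2009

These are Wednesdays at 28- or 35-day spacing (35, 28, 28, 28).
The pattern: 3rd Wednesday of the month.
3rd Wednesday of May 2009: May 20, 2009.
3rd Wednesday of June 2009: June 17, 2009.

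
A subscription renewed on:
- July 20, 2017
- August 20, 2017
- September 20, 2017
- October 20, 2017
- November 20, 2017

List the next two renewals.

December 20, 2017; January 20, 2018

Each date is the 20th; the gaps (31, 31, 30, 31) track the month lengths.
The rule is the 20th of each month.
Next: December 2017 → December 20, 2017.
January 2018: January 20, 2018.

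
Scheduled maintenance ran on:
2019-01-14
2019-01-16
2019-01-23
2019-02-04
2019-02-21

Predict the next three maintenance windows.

Intervals are 2, 7, 12, 17 days — an arithmetic progression with common difference 5.
Next gap: 22 days. 2019-02-21 + 22 days = 2019-03-15.
Next gap: 27 days. 2019-03-15 + 27 days = 2019-04-11.
Next gap: 32 days. 2019-04-11 + 32 days = 2019-05-13.

2019-03-15, 2019-04-11, 2019-05-13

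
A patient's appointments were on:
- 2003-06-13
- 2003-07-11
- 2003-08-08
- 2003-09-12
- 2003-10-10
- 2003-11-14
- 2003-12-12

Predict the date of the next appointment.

Gaps: 28, 28, 35, 28, 35, 28 days — a mix of 28 and 35. Every date is a Friday.
Each is the 2nd Friday of its month.
2nd Friday of January 2004: 2004-01-09.

2004-01-09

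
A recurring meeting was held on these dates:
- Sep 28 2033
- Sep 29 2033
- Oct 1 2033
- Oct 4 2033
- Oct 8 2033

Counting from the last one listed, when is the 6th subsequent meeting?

Intervals are 1, 2, 3, 4 days — an arithmetic progression with common difference 1.
Next gap: 5 days. Oct 8 2033 + 5 days = Oct 13 2033.
Next gap: 6 days. Oct 13 2033 + 6 days = Oct 19 2033.
Next gap: 7 days. Oct 19 2033 + 7 days = Oct 26 2033.
Next gap: 8 days. Oct 26 2033 + 8 days = Nov 3 2033.
Next gap: 9 days. Nov 3 2033 + 9 days = Nov 12 2033.
Next gap: 10 days. Nov 12 2033 + 10 days = Nov 22 2033.

Nov 22 2033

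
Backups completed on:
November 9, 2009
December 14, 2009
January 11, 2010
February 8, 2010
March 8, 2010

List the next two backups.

These are Mondays at 28- or 35-day spacing (35, 28, 28, 28).
The pattern: 2nd Monday of the month.
April 2010 — 2nd Monday is April 12, 2010.
May 2010 — 2nd Monday is May 10, 2010.

April 12, 2010; May 10, 2010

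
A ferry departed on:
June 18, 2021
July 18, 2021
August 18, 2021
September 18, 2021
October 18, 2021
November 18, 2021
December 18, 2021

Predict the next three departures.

Each date is the 18th; the gaps (30, 31, 31, 30, 31, 30) track the month lengths.
The rule is the 18th of each month.
Next: January 2022 → January 18, 2022.
February 2022: February 18, 2022.
March 2022: March 18, 2022.

January 18, 2022; February 18, 2022; March 18, 2022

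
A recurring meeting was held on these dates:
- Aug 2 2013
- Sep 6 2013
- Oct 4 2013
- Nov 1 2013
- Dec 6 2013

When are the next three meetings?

Jan 3 2014, Feb 7 2014, Mar 7 2014

These are Fridays at 28- or 35-day spacing (35, 28, 28, 35).
The pattern: 1st Friday of the month.
January 2014 — 1st Friday is Jan 3 2014.
February 2014 — 1st Friday is Feb 7 2014.
March 2014 — 1st Friday is Mar 7 2014.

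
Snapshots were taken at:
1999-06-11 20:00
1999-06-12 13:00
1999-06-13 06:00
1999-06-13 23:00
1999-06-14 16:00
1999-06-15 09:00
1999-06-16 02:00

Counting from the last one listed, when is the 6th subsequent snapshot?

The interval is a steady 17 hours (17, 17, 17, 17, 17, 17).
1999-06-16 02:00 + 17 h = 1999-06-16 19:00.
1999-06-16 19:00 + 17 h = 1999-06-17 12:00.
1999-06-17 12:00 + 17 h = 1999-06-18 05:00.
1999-06-18 05:00 + 17 h = 1999-06-18 22:00.
1999-06-18 22:00 + 17 h = 1999-06-19 15:00.
1999-06-19 15:00 + 17 h = 1999-06-20 08:00.

1999-06-20 08:00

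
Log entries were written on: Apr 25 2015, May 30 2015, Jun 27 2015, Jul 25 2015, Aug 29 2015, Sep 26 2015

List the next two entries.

Oct 31 2015, Nov 28 2015

All Saturdays; the gaps (35, 28, 28, 35, 28) vary with month length.
This is the last Saturday of each month.
October 2015 ends with Saturday Oct 31 2015.
November 2015 ends with Saturday Nov 28 2015.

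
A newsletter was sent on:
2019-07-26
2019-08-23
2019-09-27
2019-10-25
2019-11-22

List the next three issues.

All dates are Fridays, 28, 35, 28, 28 days apart.
Specifically, the 4th Friday of each month.
December 2019 — 4th Friday is 2019-12-27.
4th Friday of January 2020: 2020-01-24.
February 2020 — 4th Friday is 2020-02-28.

2019-12-27, 2020-01-24, 2020-02-28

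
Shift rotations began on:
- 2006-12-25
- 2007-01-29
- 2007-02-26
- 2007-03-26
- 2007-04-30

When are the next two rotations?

These are Mondays with 35, 28, 28, 35-day gaps.
Each is the final Monday of its month — 2007-01-29 is past the 28th, so '4th Monday' doesn't fit.
May 2007 ends with Monday 2007-05-28.
June 2007 ends with Monday 2007-06-25.

2007-05-28, 2007-06-25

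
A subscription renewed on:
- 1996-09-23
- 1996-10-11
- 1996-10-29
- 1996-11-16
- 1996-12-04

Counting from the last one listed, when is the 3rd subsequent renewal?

1997-01-27

The spacing is 18, 18, 18, 18 days — always 18 days.
1996-12-04 + 18 days = 1996-12-22.
1996-12-22 + 18 days = 1997-01-09.
1997-01-09 + 18 days = 1997-01-27.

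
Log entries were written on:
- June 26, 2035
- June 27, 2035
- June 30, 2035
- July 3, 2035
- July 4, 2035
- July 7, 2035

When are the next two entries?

July 10, 2035; July 11, 2035

Every event lands on a Tuesday or Wednesday or Saturday (gaps cycle 1, 3, 3, 1, 3).
So the schedule is: every Tuesday, Wednesday and Saturday.
The following Tuesday is July 10, 2035.
Next Wednesday: July 11, 2035.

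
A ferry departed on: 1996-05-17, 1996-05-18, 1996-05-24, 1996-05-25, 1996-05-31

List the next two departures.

Gaps: 1, 6, 1, 6 days — not constant, but cyclic with period 2.
The events fall on every Friday and Saturday.
The following Saturday is 1996-06-01.
Next Friday: 1996-06-07.

1996-06-01, 1996-06-07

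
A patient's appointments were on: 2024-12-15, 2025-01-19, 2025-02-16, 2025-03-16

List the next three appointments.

2025-04-20, 2025-05-18, 2025-06-15

All dates are Sundays, 35, 28, 28 days apart.
Specifically, the 3rd Sunday of each month.
3rd Sunday of April 2025: 2025-04-20.
May 2025 — 3rd Sunday is 2025-05-18.
3rd Sunday of June 2025: 2025-06-15.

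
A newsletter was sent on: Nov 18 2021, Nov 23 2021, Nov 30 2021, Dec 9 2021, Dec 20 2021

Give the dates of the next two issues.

Gaps: 5, 7, 9, 11 days — each gap is 2 larger than the previous one.
Next gap: 13 days. Dec 20 2021 + 13 days = Jan 2 2022.
Next gap: 15 days. Jan 2 2022 + 15 days = Jan 17 2022.

Jan 2 2022, Jan 17 2022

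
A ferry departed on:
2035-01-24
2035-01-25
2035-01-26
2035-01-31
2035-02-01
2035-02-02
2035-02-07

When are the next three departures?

2035-02-08, 2035-02-09, 2035-02-14

Every event lands on a Wednesday or Thursday or Friday (gaps cycle 1, 1, 5, 1, 1, 5).
So the schedule is: every Wednesday, Thursday and Friday.
The following Thursday is 2035-02-08.
Next Friday: 2035-02-09.
Next Wednesday: 2035-02-14.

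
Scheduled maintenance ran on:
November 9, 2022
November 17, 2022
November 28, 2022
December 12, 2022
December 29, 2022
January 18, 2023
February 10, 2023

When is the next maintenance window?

March 8, 2023

Intervals are 8, 11, 14, 17, 20, 23 days — an arithmetic progression with common difference 3.
Next gap: 26 days. February 10, 2023 + 26 days = March 8, 2023.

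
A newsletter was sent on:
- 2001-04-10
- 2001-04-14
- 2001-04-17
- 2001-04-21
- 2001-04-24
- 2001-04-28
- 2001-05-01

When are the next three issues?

2001-05-05, 2001-05-08, 2001-05-12

The gap pattern 4, 3, 4, 3, 4, 3 repeats every 2 events.
These are the Tuesdays and Saturdays of each week.
Next Saturday: 2001-05-05.
Next Tuesday: 2001-05-08.
The following Saturday is 2001-05-12.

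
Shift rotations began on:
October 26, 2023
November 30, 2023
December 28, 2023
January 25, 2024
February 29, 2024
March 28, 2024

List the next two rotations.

April 25, 2024; May 30, 2024

These are Thursdays with 35, 28, 28, 35, 28-day gaps.
Each is the final Thursday of its month — November 30, 2023 is past the 28th, so '4th Thursday' doesn't fit.
Last Thursday of April 2024: April 25, 2024.
Last Thursday of May 2024: May 30, 2024.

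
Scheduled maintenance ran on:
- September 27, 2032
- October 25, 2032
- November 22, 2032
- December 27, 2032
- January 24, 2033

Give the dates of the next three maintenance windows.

February 28, 2033; March 28, 2033; April 25, 2033

These are Mondays at 28- or 35-day spacing (28, 28, 35, 28).
The pattern: 4th Monday of the month.
February 2033 — 4th Monday is February 28, 2033.
March 2033 — 4th Monday is March 28, 2033.
April 2033 — 4th Monday is April 25, 2033.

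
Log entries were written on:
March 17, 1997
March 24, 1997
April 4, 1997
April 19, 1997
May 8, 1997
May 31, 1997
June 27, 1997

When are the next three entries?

Gaps: 7, 11, 15, 19, 23, 27 days — each gap is 4 larger than the previous one.
Next gap: 31 days. June 27, 1997 + 31 days = July 28, 1997.
Next gap: 35 days. July 28, 1997 + 35 days = September 1, 1997.
Next gap: 39 days. September 1, 1997 + 39 days = October 10, 1997.

July 28, 1997; September 1, 1997; October 10, 1997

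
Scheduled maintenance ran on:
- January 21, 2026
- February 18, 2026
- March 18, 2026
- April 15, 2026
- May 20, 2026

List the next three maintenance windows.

These are Wednesdays at 28- or 35-day spacing (28, 28, 28, 35).
The pattern: 3rd Wednesday of the month.
June 2026 — 3rd Wednesday is June 17, 2026.
3rd Wednesday of July 2026: July 15, 2026.
August 2026 — 3rd Wednesday is August 19, 2026.

June 17, 2026; July 15, 2026; August 19, 2026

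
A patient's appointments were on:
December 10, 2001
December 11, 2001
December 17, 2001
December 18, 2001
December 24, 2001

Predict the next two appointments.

The gap pattern 1, 6, 1, 6 repeats every 2 events.
These are the Mondays and Tuesdays of each week.
The following Tuesday is December 25, 2001.
The following Monday is December 31, 2001.

December 25, 2001; December 31, 2001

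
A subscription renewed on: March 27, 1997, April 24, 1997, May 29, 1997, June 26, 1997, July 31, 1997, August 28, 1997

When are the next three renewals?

September 25, 1997; October 30, 1997; November 27, 1997

Every date is a Thursday; gaps 28, 35, 28, 35, 28 days.
Each is the last Thursday of its month (at least one falls on the 29th or later, ruling out '4th Thursday').
Last Thursday of September 1997: September 25, 1997.
Last Thursday of October 1997: October 30, 1997.
Last Thursday of November 1997: November 27, 1997.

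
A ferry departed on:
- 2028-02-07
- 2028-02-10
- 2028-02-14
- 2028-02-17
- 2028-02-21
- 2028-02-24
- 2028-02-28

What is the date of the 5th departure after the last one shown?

The gap pattern 3, 4, 3, 4, 3, 4 repeats every 2 events.
These are the Mondays and Thursdays of each week.
The following Thursday is 2028-03-02.
Next Monday: 2028-03-06.
The following Thursday is 2028-03-09.
The following Monday is 2028-03-13.
The following Thursday is 2028-03-16.

2028-03-16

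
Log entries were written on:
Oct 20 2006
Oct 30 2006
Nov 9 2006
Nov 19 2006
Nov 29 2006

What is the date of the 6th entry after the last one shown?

The spacing is 10, 10, 10, 10 days — always 10 days.
Nov 29 2006 + 10 days = Dec 9 2006.
Dec 9 2006 + 10 days = Dec 19 2006.
Dec 19 2006 + 10 days = Dec 29 2006.
Dec 29 2006 + 10 days = Jan 8 2007.
Jan 8 2007 + 10 days = Jan 18 2007.
Jan 18 2007 + 10 days = Jan 28 2007.

Jan 28 2007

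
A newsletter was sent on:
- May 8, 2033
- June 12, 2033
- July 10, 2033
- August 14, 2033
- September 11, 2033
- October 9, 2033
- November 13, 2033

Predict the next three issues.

December 11, 2033; January 8, 2034; February 12, 2034

These are Sundays at 28- or 35-day spacing (35, 28, 35, 28, 28, 35).
The pattern: 2nd Sunday of the month.
2nd Sunday of December 2033: December 11, 2033.
January 2034 — 2nd Sunday is January 8, 2034.
2nd Sunday of February 2034: February 12, 2034.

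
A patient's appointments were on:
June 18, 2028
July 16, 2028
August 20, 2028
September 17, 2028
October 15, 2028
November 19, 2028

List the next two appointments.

These are Sundays at 28- or 35-day spacing (28, 35, 28, 28, 35).
The pattern: 3rd Sunday of the month.
3rd Sunday of December 2028: December 17, 2028.
3rd Sunday of January 2029: January 21, 2029.

December 17, 2028; January 21, 2029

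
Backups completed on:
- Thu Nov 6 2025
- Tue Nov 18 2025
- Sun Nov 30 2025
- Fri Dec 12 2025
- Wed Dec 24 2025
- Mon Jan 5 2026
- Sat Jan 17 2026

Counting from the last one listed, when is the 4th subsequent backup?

Fri Mar 6 2026

Gaps between consecutive events: 12, 12, 12, 12, 12, 12 days — a constant 12-day interval.
Sat Jan 17 2026 + 12 days = Thu Jan 29 2026.
Thu Jan 29 2026 + 12 days = Tue Feb 10 2026.
Tue Feb 10 2026 + 12 days = Sun Feb 22 2026.
Sun Feb 22 2026 + 12 days = Fri Mar 6 2026.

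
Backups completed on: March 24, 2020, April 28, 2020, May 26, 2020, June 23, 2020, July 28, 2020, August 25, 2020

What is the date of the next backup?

September 22, 2020

These are Tuesdays at 28- or 35-day spacing (35, 28, 28, 35, 28).
The pattern: 4th Tuesday of the month.
September 2020 — 4th Tuesday is September 22, 2020.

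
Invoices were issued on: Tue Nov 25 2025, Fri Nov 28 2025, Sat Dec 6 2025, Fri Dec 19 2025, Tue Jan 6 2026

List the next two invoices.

Intervals are 3, 8, 13, 18 days — an arithmetic progression with common difference 5.
Next gap: 23 days. Tue Jan 6 2026 + 23 days = Thu Jan 29 2026.
Next gap: 28 days. Thu Jan 29 2026 + 28 days = Thu Feb 26 2026.

Thu Jan 29 2026, Thu Feb 26 2026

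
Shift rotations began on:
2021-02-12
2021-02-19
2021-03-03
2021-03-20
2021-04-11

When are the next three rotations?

2021-05-08, 2021-06-09, 2021-07-16

The spacing grows by 5 each time: 7, 12, 17, 22 days.
Next gap: 27 days. 2021-04-11 + 27 days = 2021-05-08.
Next gap: 32 days. 2021-05-08 + 32 days = 2021-06-09.
Next gap: 37 days. 2021-06-09 + 37 days = 2021-07-16.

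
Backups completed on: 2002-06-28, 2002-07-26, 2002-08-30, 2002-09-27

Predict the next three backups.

Every date is a Friday; gaps 28, 35, 28 days.
Each is the last Friday of its month (at least one falls on the 29th or later, ruling out '4th Friday').
October 2002 ends with Friday 2002-10-25.
Last Friday of November 2002: 2002-11-29.
Last Friday of December 2002: 2002-12-27.

2002-10-25, 2002-11-29, 2002-12-27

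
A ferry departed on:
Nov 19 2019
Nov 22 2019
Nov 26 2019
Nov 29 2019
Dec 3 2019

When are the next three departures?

Dec 6 2019, Dec 10 2019, Dec 13 2019

Every event lands on a Tuesday or Friday (gaps cycle 3, 4, 3, 4).
So the schedule is: every Tuesday and Friday.
The following Friday is Dec 6 2019.
Next Tuesday: Dec 10 2019.
Next Friday: Dec 13 2019.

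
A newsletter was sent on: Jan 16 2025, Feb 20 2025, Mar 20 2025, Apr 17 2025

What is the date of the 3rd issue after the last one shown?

All dates are Thursdays, 35, 28, 28 days apart.
Specifically, the 3rd Thursday of each month.
3rd Thursday of May 2025: May 15 2025.
June 2025 — 3rd Thursday is Jun 19 2025.
July 2025 — 3rd Thursday is Jul 17 2025.

Jul 17 2025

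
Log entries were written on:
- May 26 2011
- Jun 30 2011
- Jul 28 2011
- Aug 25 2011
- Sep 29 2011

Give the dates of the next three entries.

Oct 27 2011, Nov 24 2011, Dec 29 2011

Every date is a Thursday; gaps 35, 28, 28, 35 days.
Each is the last Thursday of its month (at least one falls on the 29th or later, ruling out '4th Thursday').
Last Thursday of October 2011: Oct 27 2011.
Last Thursday of November 2011: Nov 24 2011.
December 2011 ends with Thursday Dec 29 2011.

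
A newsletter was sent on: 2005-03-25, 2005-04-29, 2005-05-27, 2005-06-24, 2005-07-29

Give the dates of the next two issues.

All Fridays; the gaps (35, 28, 28, 35) vary with month length.
This is the last Friday of each month.
August 2005 ends with Friday 2005-08-26.
September 2005 ends with Friday 2005-09-30.

2005-08-26, 2005-09-30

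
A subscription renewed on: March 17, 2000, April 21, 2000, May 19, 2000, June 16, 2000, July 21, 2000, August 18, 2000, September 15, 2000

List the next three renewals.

Gaps: 35, 28, 28, 35, 28, 28 days — a mix of 28 and 35. Every date is a Friday.
Each is the 3rd Friday of its month.
October 2000 — 3rd Friday is October 20, 2000.
3rd Friday of November 2000: November 17, 2000.
3rd Friday of December 2000: December 15, 2000.

October 20, 2000; November 17, 2000; December 15, 2000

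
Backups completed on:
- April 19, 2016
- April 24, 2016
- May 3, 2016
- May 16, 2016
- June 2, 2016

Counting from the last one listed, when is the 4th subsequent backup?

Gaps: 5, 9, 13, 17 days — each gap is 4 larger than the previous one.
Next gap: 21 days. June 2, 2016 + 21 days = June 23, 2016.
Next gap: 25 days. June 23, 2016 + 25 days = July 18, 2016.
Next gap: 29 days. July 18, 2016 + 29 days = August 16, 2016.
Next gap: 33 days. August 16, 2016 + 33 days = September 18, 2016.

September 18, 2016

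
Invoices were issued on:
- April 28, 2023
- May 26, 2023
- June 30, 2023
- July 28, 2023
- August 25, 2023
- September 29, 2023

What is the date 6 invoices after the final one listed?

Every date is a Friday; gaps 28, 35, 28, 28, 35 days.
Each is the last Friday of its month (at least one falls on the 29th or later, ruling out '4th Friday').
Last Friday of October 2023: October 27, 2023.
November 2023 ends with Friday November 24, 2023.
Last Friday of December 2023: December 29, 2023.
Last Friday of January 2024: January 26, 2024.
Last Friday of February 2024: February 23, 2024.
Last Friday of March 2024: March 29, 2024.

March 29, 2024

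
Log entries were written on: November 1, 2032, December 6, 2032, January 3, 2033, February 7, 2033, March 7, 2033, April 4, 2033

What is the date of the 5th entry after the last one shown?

September 5, 2033

These are Mondays at 28- or 35-day spacing (35, 28, 35, 28, 28).
The pattern: 1st Monday of the month.
May 2033 — 1st Monday is May 2, 2033.
1st Monday of June 2033: June 6, 2033.
July 2033 — 1st Monday is July 4, 2033.
August 2033 — 1st Monday is August 1, 2033.
1st Monday of September 2033: September 5, 2033.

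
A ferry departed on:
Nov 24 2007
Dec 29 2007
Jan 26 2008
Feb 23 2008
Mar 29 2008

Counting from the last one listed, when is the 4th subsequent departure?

Jul 26 2008

All Saturdays; the gaps (35, 28, 28, 35) vary with month length.
This is the last Saturday of each month.
Last Saturday of April 2008: Apr 26 2008.
Last Saturday of May 2008: May 31 2008.
Last Saturday of June 2008: Jun 28 2008.
Last Saturday of July 2008: Jul 26 2008.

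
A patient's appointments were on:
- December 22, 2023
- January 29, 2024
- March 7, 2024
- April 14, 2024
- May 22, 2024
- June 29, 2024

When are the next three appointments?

August 6, 2024; September 13, 2024; October 21, 2024

Gaps between consecutive events: 38, 38, 38, 38, 38 days — a constant 38-day interval.
June 29, 2024 + 38 days = August 6, 2024.
August 6, 2024 + 38 days = September 13, 2024.
September 13, 2024 + 38 days = October 21, 2024.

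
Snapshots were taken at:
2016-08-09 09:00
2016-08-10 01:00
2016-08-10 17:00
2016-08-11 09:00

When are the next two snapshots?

2016-08-12 01:00, 2016-08-12 17:00

Spacing: 16, 16, 16 h — constant 16 h.
2016-08-11 09:00 + 16 h = 2016-08-12 01:00.
2016-08-12 01:00 + 16 h = 2016-08-12 17:00.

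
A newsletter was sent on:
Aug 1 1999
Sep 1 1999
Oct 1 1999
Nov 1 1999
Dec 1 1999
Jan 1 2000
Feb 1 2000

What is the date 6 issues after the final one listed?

The day-of-month is always 1 (31, 30, 31, 30, 31, 31 days between events).
So this recurs on the 1st of each month.
Next: March 2000 → Mar 1 2000.
April 2000: Apr 1 2000.
Next: May 2000 → May 1 2000.
Next: June 2000 → Jun 1 2000.
Next: July 2000 → Jul 1 2000.
August 2000: Aug 1 2000.

Aug 1 2000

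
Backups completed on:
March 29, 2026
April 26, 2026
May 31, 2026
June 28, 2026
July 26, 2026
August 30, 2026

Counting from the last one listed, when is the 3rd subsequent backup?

November 29, 2026

Every date is a Sunday; gaps 28, 35, 28, 28, 35 days.
Each is the last Sunday of its month (at least one falls on the 29th or later, ruling out '4th Sunday').
September 2026 ends with Sunday September 27, 2026.
October 2026 ends with Sunday October 25, 2026.
November 2026 ends with Sunday November 29, 2026.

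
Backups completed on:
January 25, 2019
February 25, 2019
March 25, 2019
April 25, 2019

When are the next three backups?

The day-of-month is always 25 (31, 28, 31 days between events).
So this recurs on the 25th of each month.
Next: May 2019 → May 25, 2019.
Next: June 2019 → June 25, 2019.
Next: July 2019 → July 25, 2019.

May 25, 2019; June 25, 2019; July 25, 2019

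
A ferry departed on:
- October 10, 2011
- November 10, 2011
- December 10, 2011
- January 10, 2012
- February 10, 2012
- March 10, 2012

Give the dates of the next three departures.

April 10, 2012; May 10, 2012; June 10, 2012

The day-of-month is always 10 (31, 30, 31, 31, 29 days between events).
So this recurs on the 10th of each month.
April 2012: April 10, 2012.
Next: May 2012 → May 10, 2012.
Next: June 2012 → June 10, 2012.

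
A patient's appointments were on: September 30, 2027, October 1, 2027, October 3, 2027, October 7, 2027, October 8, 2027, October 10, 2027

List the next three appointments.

Gaps: 1, 2, 4, 1, 2 days — not constant, but cyclic with period 3.
The events fall on every Thursday, Friday and Sunday.
The following Thursday is October 14, 2027.
The following Friday is October 15, 2027.
Next Sunday: October 17, 2027.

October 14, 2027; October 15, 2027; October 17, 2027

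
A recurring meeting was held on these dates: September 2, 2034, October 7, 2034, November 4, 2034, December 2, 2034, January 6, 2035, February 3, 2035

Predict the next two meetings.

All dates are Saturdays, 35, 28, 28, 35, 28 days apart.
Specifically, the 1st Saturday of each month.
1st Saturday of March 2035: March 3, 2035.
1st Saturday of April 2035: April 7, 2035.

March 3, 2035; April 7, 2035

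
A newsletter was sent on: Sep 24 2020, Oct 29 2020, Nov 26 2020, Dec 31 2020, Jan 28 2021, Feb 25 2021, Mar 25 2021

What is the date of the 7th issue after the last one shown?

Oct 28 2021

Every date is a Thursday; gaps 35, 28, 35, 28, 28, 28 days.
Each is the last Thursday of its month (at least one falls on the 29th or later, ruling out '4th Thursday').
April 2021 ends with Thursday Apr 29 2021.
Last Thursday of May 2021: May 27 2021.
June 2021 ends with Thursday Jun 24 2021.
Last Thursday of July 2021: Jul 29 2021.
Last Thursday of August 2021: Aug 26 2021.
Last Thursday of September 2021: Sep 30 2021.
October 2021 ends with Thursday Oct 28 2021.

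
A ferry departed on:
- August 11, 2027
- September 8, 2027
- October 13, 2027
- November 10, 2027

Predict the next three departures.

All dates are Wednesdays, 28, 35, 28 days apart.
Specifically, the 2nd Wednesday of each month.
2nd Wednesday of December 2027: December 8, 2027.
2nd Wednesday of January 2028: January 12, 2028.
February 2028 — 2nd Wednesday is February 9, 2028.

December 8, 2027; January 12, 2028; February 9, 2028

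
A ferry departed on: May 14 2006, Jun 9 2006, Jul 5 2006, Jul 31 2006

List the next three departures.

Aug 26 2006, Sep 21 2006, Oct 17 2006

The spacing is 26, 26, 26 days — always 26 days.
Jul 31 2006 + 26 days = Aug 26 2006.
Aug 26 2006 + 26 days = Sep 21 2006.
Sep 21 2006 + 26 days = Oct 17 2006.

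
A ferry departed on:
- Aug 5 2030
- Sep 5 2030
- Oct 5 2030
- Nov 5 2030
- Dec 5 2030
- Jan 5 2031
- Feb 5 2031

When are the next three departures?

Gaps: 31, 30, 31, 30, 31, 31 days — not constant. Every event is on the 5th of the month.
Pattern: the 5th of each month.
Next: March 2031 → Mar 5 2031.
April 2031: Apr 5 2031.
May 2031: May 5 2031.

Mar 5 2031, Apr 5 2031, May 5 2031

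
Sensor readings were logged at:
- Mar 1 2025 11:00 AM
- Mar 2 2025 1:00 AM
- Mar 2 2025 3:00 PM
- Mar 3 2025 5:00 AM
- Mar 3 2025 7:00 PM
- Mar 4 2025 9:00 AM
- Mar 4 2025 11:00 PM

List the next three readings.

Mar 5 2025 1:00 PM, Mar 6 2025 3:00 AM, Mar 6 2025 5:00 PM

Gaps: 14, 14, 14, 14, 14, 14 hours — each event is 14 hours after the previous one.
Mar 4 2025 11:00 PM + 14 h = Mar 5 2025 1:00 PM.
Mar 5 2025 1:00 PM + 14 h = Mar 6 2025 3:00 AM.
Mar 6 2025 3:00 AM + 14 h = Mar 6 2025 5:00 PM.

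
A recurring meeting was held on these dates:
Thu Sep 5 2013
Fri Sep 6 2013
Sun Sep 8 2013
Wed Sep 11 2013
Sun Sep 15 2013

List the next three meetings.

Intervals are 1, 2, 3, 4 days — an arithmetic progression with common difference 1.
Next gap: 5 days. Sun Sep 15 2013 + 5 days = Fri Sep 20 2013.
Next gap: 6 days. Fri Sep 20 2013 + 6 days = Thu Sep 26 2013.
Next gap: 7 days. Thu Sep 26 2013 + 7 days = Thu Oct 3 2013.

Fri Sep 20 2013, Thu Sep 26 2013, Thu Oct 3 2013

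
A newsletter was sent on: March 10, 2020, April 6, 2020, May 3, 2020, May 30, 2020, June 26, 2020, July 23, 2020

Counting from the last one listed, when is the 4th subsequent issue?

The spacing is 27, 27, 27, 27, 27 days — always 27 days.
July 23, 2020 + 27 days = August 19, 2020.
August 19, 2020 + 27 days = September 15, 2020.
September 15, 2020 + 27 days = October 12, 2020.
October 12, 2020 + 27 days = November 8, 2020.

November 8, 2020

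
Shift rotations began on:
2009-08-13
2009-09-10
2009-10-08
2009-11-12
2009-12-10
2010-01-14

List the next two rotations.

2010-02-11, 2010-03-11

All dates are Thursdays, 28, 28, 35, 28, 35 days apart.
Specifically, the 2nd Thursday of each month.
2nd Thursday of February 2010: 2010-02-11.
March 2010 — 2nd Thursday is 2010-03-11.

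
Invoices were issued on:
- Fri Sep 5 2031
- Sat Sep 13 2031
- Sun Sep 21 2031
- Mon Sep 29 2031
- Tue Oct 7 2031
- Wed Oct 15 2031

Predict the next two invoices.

Thu Oct 23 2031, Fri Oct 31 2031

Every event comes 8 days after the last (8, 8, 8, 8, 8).
Wed Oct 15 2031 + 8 days = Thu Oct 23 2031.
Thu Oct 23 2031 + 8 days = Fri Oct 31 2031.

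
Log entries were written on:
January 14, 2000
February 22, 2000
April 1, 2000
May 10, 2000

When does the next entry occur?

Every event comes 39 days after the last (39, 39, 39).
May 10, 2000 + 39 days = June 18, 2000.

June 18, 2000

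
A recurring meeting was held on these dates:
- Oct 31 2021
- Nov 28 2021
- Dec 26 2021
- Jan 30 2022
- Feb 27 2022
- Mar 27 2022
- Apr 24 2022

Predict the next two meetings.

These are Sundays with 28, 28, 35, 28, 28, 28-day gaps.
Each is the final Sunday of its month — Oct 31 2021 is past the 28th, so '4th Sunday' doesn't fit.
Last Sunday of May 2022: May 29 2022.
Last Sunday of June 2022: Jun 26 2022.

May 29 2022, Jun 26 2022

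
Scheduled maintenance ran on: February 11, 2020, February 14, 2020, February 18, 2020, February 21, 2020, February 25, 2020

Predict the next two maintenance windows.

The gap pattern 3, 4, 3, 4 repeats every 2 events.
These are the Tuesdays and Fridays of each week.
The following Friday is February 28, 2020.
The following Tuesday is March 3, 2020.

February 28, 2020; March 3, 2020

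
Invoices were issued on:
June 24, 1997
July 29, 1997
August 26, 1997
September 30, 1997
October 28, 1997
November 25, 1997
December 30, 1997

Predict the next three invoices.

January 27, 1998; February 24, 1998; March 31, 1998

These are Tuesdays with 35, 28, 35, 28, 28, 35-day gaps.
Each is the final Tuesday of its month — July 29, 1997 is past the 28th, so '4th Tuesday' doesn't fit.
Last Tuesday of January 1998: January 27, 1998.
February 1998 ends with Tuesday February 24, 1998.
Last Tuesday of March 1998: March 31, 1998.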